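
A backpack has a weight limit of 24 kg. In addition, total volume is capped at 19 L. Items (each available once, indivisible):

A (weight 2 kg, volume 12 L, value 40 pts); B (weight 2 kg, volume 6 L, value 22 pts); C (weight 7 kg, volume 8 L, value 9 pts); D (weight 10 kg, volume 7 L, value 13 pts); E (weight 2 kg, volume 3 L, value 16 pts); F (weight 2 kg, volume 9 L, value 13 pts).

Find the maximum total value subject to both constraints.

62 pts

Feasible sets respecting both limits:
- A+B: weight 4, volume 18, value 62
- A+E: weight 4, volume 15, value 56
- A+D: weight 12, volume 19, value 53
- B+D+E: weight 14, volume 16, value 51
Best: 62 pts.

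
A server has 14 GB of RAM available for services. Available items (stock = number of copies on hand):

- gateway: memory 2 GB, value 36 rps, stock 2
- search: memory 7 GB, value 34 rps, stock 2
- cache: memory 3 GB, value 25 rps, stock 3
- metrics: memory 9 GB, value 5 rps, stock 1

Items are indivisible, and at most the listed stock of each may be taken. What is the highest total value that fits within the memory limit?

Best selections within memory 14 and stock limits:
- 2×gateway + 3×cache: memory 13, value 147
- 2×gateway + 1×search + 1×cache: memory 14, value 131
Best: 147 rps.

147 rps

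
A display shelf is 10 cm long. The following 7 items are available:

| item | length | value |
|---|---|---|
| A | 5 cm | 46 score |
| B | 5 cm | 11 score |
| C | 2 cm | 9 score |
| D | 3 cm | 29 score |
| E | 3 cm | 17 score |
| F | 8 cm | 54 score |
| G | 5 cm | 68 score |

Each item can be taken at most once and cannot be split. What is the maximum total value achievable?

Check high-value combinations within 10 cm:
- A+G: length 5+5=10, value 46+68=114
- C+D+G: length 2+3+5=10, value 9+29+68=106
- D+G: length 3+5=8, value 29+68=97
- C+E+G: length 2+3+5=10, value 9+17+68=94
- E+G: length 3+5=8, value 17+68=85
Best: 114 score.

114 score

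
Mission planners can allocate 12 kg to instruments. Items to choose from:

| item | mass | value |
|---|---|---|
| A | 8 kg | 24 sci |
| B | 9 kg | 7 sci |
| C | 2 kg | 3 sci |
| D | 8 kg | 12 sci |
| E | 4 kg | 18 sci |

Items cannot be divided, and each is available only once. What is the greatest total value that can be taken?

42 sci

Check high-value combinations within 12 kg:
- A+E: mass 8+4=12, value 24+18=42
- D+E: mass 8+4=12, value 12+18=30
- A+C: mass 8+2=10, value 24+3=27
- A: mass 8, value 24
- C+E: mass 2+4=6, value 3+18=21
Best: 42 sci.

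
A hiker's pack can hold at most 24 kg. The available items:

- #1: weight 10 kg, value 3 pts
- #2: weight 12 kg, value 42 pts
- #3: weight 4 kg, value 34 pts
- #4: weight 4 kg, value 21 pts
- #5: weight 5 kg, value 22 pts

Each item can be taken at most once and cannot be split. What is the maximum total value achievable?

This is a 0/1 knapsack; check combinations near the capacity.
- #2+#3+#5: weight 12+4+5=21, value 42+34+22=98
- #2+#3+#4: weight 12+4+4=20, value 42+34+21=97
- #2+#4+#5: weight 12+4+5=21, value 42+21+22=85
- #1+#3+#4+#5: weight 10+4+4+5=23, value 3+34+21+22=80
- #3+#4+#5: weight 4+4+5=13, value 34+21+22=77
Best: 98 pts.

98 pts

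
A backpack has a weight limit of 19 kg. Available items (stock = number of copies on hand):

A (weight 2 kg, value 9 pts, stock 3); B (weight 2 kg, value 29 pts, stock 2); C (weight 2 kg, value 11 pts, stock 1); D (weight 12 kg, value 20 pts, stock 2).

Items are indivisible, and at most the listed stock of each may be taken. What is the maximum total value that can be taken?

96 pts

Top feasible selections:
- 3×A + 2×B + 1×C: weight 12, value 96
- 2×B + 1×C + 1×D: weight 18, value 89
- 2×A + 2×B + 1×C: weight 10, value 87
Best: 96 pts.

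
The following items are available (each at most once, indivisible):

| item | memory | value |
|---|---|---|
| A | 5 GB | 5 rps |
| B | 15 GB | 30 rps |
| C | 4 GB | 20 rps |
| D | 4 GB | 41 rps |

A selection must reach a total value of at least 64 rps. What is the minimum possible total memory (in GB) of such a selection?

Subsets with value ≥ 64, sorted by total memory:
- A+C+D: memory 13, value 66
- B+D: memory 19, value 71
Minimum memory: 13 GB.

13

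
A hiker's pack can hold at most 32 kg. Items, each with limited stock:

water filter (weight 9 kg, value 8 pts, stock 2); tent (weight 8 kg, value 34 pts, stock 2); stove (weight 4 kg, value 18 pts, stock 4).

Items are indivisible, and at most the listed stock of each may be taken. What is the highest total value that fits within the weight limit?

Best selections within weight 32 and stock limits:
- 2×tent + 4×stove: weight 32, value 140
- 2×tent + 3×stove: weight 28, value 122
- 1×tent + 4×stove: weight 24, value 106
- 2×tent + 2×stove: weight 24, value 104
Best: 140 pts.

140 pts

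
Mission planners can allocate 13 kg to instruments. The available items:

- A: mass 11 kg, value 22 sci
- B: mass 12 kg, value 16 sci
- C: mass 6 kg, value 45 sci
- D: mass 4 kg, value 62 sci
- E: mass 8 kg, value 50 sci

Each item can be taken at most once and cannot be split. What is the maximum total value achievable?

112 sci

Check high-value combinations within 13 kg:
- D+E: mass 4+8=12, value 62+50=112
- C+D: mass 6+4=10, value 45+62=107
- D: mass 4, value 62
- E: mass 8, value 50
Best: 112 sci.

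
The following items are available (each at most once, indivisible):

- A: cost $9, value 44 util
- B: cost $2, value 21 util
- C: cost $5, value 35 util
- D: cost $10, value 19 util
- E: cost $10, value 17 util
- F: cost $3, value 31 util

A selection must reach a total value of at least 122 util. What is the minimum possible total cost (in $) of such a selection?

Subsets with value ≥ 122, sorted by total cost:
- A+B+C+F: cost 19, value 131
- A+C+D+F: cost 27, value 129
- A+C+E+F: cost 27, value 127
Minimum cost: 19 $.

19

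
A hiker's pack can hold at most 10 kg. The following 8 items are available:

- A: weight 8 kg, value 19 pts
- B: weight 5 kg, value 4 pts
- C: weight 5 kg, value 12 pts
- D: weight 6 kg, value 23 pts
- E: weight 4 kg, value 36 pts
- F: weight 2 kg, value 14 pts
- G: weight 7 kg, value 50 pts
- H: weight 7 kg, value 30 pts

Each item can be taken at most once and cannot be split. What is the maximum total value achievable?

Check high-value combinations within 10 kg:
- F+G: weight 2+7=9, value 14+50=64
- D+E: weight 6+4=10, value 23+36=59
- E+F: weight 4+2=6, value 36+14=50
Best: 64 pts.

64 pts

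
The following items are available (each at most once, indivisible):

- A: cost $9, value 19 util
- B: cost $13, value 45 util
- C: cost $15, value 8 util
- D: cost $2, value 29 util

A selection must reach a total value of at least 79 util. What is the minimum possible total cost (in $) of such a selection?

24

Subsets with value ≥ 79, sorted by total cost:
- A+B+D: cost 24, value 93
- B+C+D: cost 30, value 82
Minimum cost: 24 $.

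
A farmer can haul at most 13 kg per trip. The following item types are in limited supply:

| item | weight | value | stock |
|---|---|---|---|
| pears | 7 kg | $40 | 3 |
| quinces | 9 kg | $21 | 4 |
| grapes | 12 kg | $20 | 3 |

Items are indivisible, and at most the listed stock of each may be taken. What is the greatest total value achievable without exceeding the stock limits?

$40

Best selections within weight 13 and stock limits:
- 1×pears: weight 7, value 40
- 1×quinces: weight 9, value 21
- 1×grapes: weight 12, value 20
Best: $40.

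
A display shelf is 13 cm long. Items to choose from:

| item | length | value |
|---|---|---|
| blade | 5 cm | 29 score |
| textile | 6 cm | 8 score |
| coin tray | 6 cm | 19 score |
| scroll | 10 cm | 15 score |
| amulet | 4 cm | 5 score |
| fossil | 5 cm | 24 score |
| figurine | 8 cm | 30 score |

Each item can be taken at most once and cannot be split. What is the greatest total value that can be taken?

59 score

Check high-value combinations within 13 cm:
- blade+figurine: length 5+8=13, value 29+30=59
- fossil+figurine: length 5+8=13, value 24+30=54
- blade+fossil: length 5+5=10, value 29+24=53
Best: 59 score.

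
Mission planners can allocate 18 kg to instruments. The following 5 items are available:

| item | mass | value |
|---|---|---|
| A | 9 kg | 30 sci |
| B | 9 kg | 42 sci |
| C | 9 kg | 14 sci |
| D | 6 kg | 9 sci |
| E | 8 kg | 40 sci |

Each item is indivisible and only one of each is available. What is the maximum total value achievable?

Check high-value combinations within 18 kg:
- B+E: mass 9+8=17, value 42+40=82
- A+B: mass 9+9=18, value 30+42=72
- A+E: mass 9+8=17, value 30+40=70
- B+C: mass 9+9=18, value 42+14=56
Best: 82 sci.

82 sci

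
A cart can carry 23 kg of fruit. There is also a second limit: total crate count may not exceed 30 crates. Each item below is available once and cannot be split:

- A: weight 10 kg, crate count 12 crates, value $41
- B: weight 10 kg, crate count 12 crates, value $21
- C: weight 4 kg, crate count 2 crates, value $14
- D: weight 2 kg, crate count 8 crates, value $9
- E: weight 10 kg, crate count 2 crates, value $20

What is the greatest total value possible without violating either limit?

Feasible sets respecting both limits:
- A+D+E: weight 22, crate count 22, value 70
- A+C+D: weight 16, crate count 22, value 64
- A+B: weight 20, crate count 24, value 62
Best: $70.

$70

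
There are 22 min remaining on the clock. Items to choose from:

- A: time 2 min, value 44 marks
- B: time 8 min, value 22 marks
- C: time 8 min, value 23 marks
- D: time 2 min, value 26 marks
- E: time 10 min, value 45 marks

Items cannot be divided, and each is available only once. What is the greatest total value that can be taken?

This is a 0/1 knapsack; check combinations near the capacity.
- A+C+D+E: time 2+8+2+10=22, value 44+23+26+45=138
- A+B+D+E: time 2+8+2+10=22, value 44+22+26+45=137
- A+D+E: time 2+2+10=14, value 44+26+45=115
- A+B+C+D: time 2+8+8+2=20, value 44+22+23+26=115
- A+C+E: time 2+8+10=20, value 44+23+45=112
Best: 138 marks.

138 marks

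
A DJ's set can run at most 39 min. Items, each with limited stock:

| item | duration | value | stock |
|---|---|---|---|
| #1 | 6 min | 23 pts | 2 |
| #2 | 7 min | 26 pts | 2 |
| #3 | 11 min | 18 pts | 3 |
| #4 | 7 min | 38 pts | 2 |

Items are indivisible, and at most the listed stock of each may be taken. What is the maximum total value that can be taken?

151 pts

Best selections within duration 39 and stock limits:
- 1×#1 + 2×#2 + 2×#4: duration 34, value 151
- 2×#1 + 1×#2 + 2×#4: duration 33, value 148
- 2×#2 + 1×#3 + 2×#4: duration 39, value 146
- 1×#1 + 1×#2 + 1×#3 + 2×#4: duration 38, value 143
Best: 151 pts.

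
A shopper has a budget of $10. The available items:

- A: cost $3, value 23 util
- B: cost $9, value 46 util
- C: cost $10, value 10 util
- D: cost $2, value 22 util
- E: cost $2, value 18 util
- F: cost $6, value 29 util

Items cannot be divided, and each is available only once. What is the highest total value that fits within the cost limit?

69 util

Check high-value combinations within $10:
- D+E+F: cost 2+2+6=10, value 22+18+29=69
- A+D+E: cost 3+2+2=7, value 23+22+18=63
- A+F: cost 3+6=9, value 23+29=52
- D+F: cost 2+6=8, value 22+29=51
Best: 69 util.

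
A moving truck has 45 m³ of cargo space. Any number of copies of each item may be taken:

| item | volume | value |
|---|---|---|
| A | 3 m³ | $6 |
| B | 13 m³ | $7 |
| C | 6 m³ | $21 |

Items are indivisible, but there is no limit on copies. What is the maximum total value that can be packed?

Best value-per-unit is C at 21/6; filling with it alone gives 7×21 = 147.
Optimal mix: 1×A + 7×C → volume 45, value 153.

$153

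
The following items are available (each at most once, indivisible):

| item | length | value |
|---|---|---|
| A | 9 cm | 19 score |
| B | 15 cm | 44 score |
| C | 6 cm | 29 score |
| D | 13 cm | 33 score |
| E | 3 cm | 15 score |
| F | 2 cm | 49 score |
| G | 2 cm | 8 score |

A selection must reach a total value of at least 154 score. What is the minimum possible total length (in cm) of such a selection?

35

Subsets with value ≥ 154, sorted by total length:
- A+B+C+E+F: length 35, value 156
- B+C+D+F: length 36, value 155
Minimum length: 35 cm.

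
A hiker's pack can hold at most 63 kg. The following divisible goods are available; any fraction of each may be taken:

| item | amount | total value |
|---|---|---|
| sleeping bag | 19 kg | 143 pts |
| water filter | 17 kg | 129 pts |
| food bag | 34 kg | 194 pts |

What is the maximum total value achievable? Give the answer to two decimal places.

Take in order of value per unit:
- water filter (129/17 per unit): all 17 → value 129, running total 129.00
- sleeping bag (143/19 per unit): all 19 → value 143, running total 272.00
- food bag (194/34 per unit): 27 of 34 → value 27×194/34 = 154.0588, running total 426.06
Total 426.06.

426.06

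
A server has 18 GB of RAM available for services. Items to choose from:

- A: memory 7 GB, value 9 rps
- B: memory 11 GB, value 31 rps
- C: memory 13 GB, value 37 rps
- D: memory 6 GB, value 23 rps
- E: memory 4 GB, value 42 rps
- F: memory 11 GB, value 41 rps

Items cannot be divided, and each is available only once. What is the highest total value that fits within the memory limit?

Check high-value combinations within 18 GB:
- E+F: memory 4+11=15, value 42+41=83
- C+E: memory 13+4=17, value 37+42=79
- A+D+E: memory 7+6+4=17, value 9+23+42=74
Best: 83 rps.

83 rps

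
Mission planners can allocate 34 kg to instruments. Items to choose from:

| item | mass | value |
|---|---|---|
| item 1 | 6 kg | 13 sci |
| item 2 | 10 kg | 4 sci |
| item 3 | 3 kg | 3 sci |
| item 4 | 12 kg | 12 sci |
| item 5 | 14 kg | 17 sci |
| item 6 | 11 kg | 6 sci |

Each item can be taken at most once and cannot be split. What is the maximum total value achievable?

Check high-value combinations within 34 kg:
- item 1+item 4+item 5: mass 6+12+14=32, value 13+12+17=42
- item 1+item 3+item 5+item 6: mass 6+3+14+11=34, value 13+3+17+6=39
- item 1+item 2+item 3+item 5: mass 6+10+3+14=33, value 13+4+3+17=37
- item 1+item 5+item 6: mass 6+14+11=31, value 13+17+6=36
Best: 42 sci.

42 sci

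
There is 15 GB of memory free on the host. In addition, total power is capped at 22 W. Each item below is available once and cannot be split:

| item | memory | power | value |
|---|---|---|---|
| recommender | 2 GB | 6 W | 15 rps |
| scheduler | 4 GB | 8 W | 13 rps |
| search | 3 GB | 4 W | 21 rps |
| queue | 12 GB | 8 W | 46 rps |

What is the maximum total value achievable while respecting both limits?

67 rps

Feasible sets respecting both limits:
- search+queue: memory 15, power 12, value 67
- recommender+queue: memory 14, power 14, value 61
- recommender+scheduler+search: memory 9, power 18, value 49
- queue: memory 12, power 8, value 46
Best: 67 rps.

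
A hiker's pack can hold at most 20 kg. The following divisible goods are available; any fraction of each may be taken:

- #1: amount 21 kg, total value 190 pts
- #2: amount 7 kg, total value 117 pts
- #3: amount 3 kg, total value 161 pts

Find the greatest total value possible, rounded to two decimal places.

Take in order of value per unit:
- #3 (161/3 per unit): all 3 → value 161, running total 161.00
- #2 (117/7 per unit): all 7 → value 117, running total 278.00
- #1 (190/21 per unit): 10 of 21 → value 10×190/21 = 90.4762, running total 368.48
Total 368.48.

368.48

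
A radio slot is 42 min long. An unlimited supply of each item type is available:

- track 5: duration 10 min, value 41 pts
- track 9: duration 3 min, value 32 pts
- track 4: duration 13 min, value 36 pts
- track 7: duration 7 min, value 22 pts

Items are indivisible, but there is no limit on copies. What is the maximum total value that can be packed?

Best value-per-unit is track 9 at 32/3, and filling with it alone uses duration 14×3=42. No mix of the others beats 14×32 = 448.

448 pts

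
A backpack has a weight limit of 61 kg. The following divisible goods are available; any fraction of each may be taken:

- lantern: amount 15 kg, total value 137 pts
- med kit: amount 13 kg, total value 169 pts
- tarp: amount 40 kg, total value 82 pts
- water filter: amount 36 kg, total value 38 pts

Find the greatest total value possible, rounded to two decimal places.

Take in order of value per unit:
- med kit (169/13 per unit): all 13 → value 169, running total 169.00
- lantern (137/15 per unit): all 15 → value 137, running total 306.00
- tarp (82/40 per unit): 33 of 40 → value 33×82/40 = 67.6500, running total 373.65
Total 373.65.

373.65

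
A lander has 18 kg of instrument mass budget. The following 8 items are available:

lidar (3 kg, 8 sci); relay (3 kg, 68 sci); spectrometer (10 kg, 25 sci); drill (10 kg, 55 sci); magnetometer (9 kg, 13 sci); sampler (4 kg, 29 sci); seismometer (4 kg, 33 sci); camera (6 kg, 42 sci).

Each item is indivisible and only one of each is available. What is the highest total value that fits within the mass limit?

Check high-value combinations within 18 kg:
- relay+sampler+seismometer+camera: mass 3+4+4+6=17, value 68+29+33+42=172
- relay+drill+seismometer: mass 3+10+4=17, value 68+55+33=156
- relay+drill+sampler: mass 3+10+4=17, value 68+55+29=152
- lidar+relay+seismometer+camera: mass 3+3+4+6=16, value 8+68+33+42=151
Best: 172 sci.

172 sci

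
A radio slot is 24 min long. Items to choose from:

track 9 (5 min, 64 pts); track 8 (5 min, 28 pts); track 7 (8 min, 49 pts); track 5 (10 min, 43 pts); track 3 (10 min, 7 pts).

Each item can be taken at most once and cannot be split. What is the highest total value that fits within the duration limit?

This is a 0/1 knapsack; check combinations near the capacity.
- track 9+track 7+track 5: duration 5+8+10=23, value 64+49+43=156
- track 9+track 8+track 7: duration 5+5+8=18, value 64+28+49=141
- track 9+track 8+track 5: duration 5+5+10=20, value 64+28+43=135
Best: 156 pts.

156 pts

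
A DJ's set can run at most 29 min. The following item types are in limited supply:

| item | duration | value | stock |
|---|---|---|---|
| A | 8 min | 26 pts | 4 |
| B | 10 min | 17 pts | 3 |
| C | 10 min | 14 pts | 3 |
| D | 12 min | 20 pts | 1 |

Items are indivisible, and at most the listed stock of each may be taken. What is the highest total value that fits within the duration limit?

78 pts

Top feasible selections:
- 3×A: duration 24, value 78
- 2×A + 1×D: duration 28, value 72
- 2×A + 1×B: duration 26, value 69
Best: 78 pts.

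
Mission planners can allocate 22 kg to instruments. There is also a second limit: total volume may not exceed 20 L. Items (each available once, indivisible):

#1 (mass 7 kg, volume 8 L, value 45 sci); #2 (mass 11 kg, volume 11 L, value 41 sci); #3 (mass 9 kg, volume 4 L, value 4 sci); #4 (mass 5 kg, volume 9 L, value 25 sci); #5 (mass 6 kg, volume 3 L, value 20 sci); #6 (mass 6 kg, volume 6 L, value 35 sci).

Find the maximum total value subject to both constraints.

100 sci

Feasible sets respecting both limits:
- #1+#5+#6: mass 19, volume 17, value 100
- #1+#4+#5: mass 18, volume 20, value 90
- #1+#2: mass 18, volume 19, value 86
Best: 100 sci.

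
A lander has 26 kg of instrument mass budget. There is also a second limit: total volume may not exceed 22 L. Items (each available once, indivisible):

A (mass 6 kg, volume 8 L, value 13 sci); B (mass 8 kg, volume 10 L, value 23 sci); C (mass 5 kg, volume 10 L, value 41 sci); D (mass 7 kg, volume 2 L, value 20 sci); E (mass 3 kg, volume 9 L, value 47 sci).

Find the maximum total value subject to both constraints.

108 sci

Feasible sets respecting both limits:
- C+D+E: mass 15, volume 21, value 108
- B+D+E: mass 18, volume 21, value 90
- C+E: mass 8, volume 19, value 88
- B+C+D: mass 20, volume 22, value 84
Best: 108 sci.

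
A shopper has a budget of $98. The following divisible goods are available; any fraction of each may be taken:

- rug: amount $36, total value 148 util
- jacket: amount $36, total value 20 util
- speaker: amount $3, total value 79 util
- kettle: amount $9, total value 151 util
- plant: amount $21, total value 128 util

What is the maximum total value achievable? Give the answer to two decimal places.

Take in order of value per unit:
- speaker (79/3 per unit): all 3 → value 79, running total 79.00
- kettle (151/9 per unit): all 9 → value 151, running total 230.00
- plant (128/21 per unit): all 21 → value 128, running total 358.00
- rug (148/36 per unit): all 36 → value 148, running total 506.00
- jacket (20/36 per unit): 29 of 36 → value 29×20/36 = 16.1111, running total 522.11
Total 522.11.

522.11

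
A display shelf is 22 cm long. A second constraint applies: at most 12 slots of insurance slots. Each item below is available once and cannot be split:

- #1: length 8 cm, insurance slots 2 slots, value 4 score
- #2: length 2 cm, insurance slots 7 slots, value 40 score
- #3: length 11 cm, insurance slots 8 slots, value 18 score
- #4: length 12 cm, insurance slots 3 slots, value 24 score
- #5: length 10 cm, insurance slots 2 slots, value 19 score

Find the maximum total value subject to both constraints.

Feasible sets respecting both limits:
- #1+#2+#4: length 22, insurance slots 12, value 68
- #2+#4: length 14, insurance slots 10, value 64
- #1+#2+#5: length 20, insurance slots 11, value 63
- #2+#5: length 12, insurance slots 9, value 59
Best: 68 score.

68 score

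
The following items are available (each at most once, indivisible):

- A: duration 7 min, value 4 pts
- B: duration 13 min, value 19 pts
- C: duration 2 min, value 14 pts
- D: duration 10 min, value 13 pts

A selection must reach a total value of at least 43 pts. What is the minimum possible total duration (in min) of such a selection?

25

Subsets with value ≥ 43, sorted by total duration:
- B+C+D: duration 25, value 46
- A+B+C+D: duration 32, value 50
Minimum duration: 25 min.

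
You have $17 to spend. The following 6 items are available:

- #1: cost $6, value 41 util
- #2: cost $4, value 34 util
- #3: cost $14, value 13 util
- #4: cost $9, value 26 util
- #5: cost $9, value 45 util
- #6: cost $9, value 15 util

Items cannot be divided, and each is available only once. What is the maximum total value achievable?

Check high-value combinations within $17:
- #1+#5: cost 6+9=15, value 41+45=86
- #2+#5: cost 4+9=13, value 34+45=79
- #1+#2: cost 6+4=10, value 41+34=75
- #1+#4: cost 6+9=15, value 41+26=67
Best: 86 util.

86 util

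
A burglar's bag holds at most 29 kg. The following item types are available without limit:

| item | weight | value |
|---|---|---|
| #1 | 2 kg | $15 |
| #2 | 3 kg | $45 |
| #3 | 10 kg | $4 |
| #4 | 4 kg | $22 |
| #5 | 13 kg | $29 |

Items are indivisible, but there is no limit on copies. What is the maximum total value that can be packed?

$420

Best value-per-unit is #2 at 45/3; filling with it alone gives 9×45 = 405.
Optimal mix: 1×#1 + 9×#2 → weight 29, value 420.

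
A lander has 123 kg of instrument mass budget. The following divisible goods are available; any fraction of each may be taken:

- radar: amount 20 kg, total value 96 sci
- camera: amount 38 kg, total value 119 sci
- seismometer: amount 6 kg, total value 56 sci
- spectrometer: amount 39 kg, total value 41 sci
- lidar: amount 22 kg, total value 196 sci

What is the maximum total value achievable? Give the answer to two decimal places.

505.90

Take in order of value per unit:
- seismometer (56/6 per unit): all 6 → value 56, running total 56.00
- lidar (196/22 per unit): all 22 → value 196, running total 252.00
- radar (96/20 per unit): all 20 → value 96, running total 348.00
- camera (119/38 per unit): all 38 → value 119, running total 467.00
- spectrometer (41/39 per unit): 37 of 39 → value 37×41/39 = 38.8974, running total 505.90
Total 505.90.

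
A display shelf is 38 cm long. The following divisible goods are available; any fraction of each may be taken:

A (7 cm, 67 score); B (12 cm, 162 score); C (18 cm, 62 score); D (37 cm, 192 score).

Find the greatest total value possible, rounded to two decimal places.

327.59

Take in order of value per unit:
- B (162/12 per unit): all 12 → value 162, running total 162.00
- A (67/7 per unit): all 7 → value 67, running total 229.00
- D (192/37 per unit): 19 of 37 → value 19×192/37 = 98.5946, running total 327.59
Total 327.59.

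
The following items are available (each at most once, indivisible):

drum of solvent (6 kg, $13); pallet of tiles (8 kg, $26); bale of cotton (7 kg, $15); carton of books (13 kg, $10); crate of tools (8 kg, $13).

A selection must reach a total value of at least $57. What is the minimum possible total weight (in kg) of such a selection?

29

Subsets with value ≥ 57, sorted by total weight:
- drum of solvent+pallet of tiles+bale of cotton+crate of tools: weight 29, value 67
- drum of solvent+pallet of tiles+bale of cotton+carton of books: weight 34, value 64
- drum of solvent+pallet of tiles+carton of books+crate of tools: weight 35, value 62
Minimum weight: 29 kg.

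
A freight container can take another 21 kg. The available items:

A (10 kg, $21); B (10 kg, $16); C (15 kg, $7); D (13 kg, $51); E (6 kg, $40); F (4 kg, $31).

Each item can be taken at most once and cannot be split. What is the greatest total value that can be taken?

Check high-value combinations within 21 kg:
- A+E+F: weight 10+6+4=20, value 21+40+31=92
- D+E: weight 13+6=19, value 51+40=91
- B+E+F: weight 10+6+4=20, value 16+40+31=87
Best: $92.

$92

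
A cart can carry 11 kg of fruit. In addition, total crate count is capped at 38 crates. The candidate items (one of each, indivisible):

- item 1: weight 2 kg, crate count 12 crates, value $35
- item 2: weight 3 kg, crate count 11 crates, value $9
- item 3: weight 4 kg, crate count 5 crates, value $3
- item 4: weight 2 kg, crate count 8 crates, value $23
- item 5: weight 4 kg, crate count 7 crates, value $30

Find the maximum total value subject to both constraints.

Feasible sets respecting both limits:
- item 1+item 2+item 4+item 5: weight 11, crate count 38, value 97
- item 1+item 4+item 5: weight 8, crate count 27, value 88
- item 1+item 2+item 5: weight 9, crate count 30, value 74
Best: $97.

$97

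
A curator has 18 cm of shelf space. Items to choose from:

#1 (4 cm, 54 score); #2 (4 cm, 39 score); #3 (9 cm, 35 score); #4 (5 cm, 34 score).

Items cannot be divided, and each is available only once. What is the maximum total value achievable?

128 score

Check high-value combinations within 18 cm:
- #1+#2+#3: length 4+4+9=17, value 54+39+35=128
- #1+#2+#4: length 4+4+5=13, value 54+39+34=127
- #1+#3+#4: length 4+9+5=18, value 54+35+34=123
- #2+#3+#4: length 4+9+5=18, value 39+35+34=108
Best: 128 score.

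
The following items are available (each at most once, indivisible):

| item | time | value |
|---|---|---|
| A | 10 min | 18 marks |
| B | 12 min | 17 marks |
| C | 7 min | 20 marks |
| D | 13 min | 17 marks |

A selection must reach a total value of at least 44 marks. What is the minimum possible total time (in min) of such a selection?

Subsets with value ≥ 44, sorted by total time:
- A+B+C: time 29, value 55
- A+C+D: time 30, value 55
- B+C+D: time 32, value 54
Minimum time: 29 min.

29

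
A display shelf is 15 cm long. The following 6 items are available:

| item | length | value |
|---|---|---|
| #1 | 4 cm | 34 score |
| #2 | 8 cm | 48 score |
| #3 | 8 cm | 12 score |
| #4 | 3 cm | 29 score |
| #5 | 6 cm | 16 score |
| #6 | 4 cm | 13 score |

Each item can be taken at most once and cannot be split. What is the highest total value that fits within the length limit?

111 score

Check high-value combinations within 15 cm:
- #1+#2+#4: length 4+8+3=15, value 34+48+29=111
- #2+#4+#6: length 8+3+4=15, value 48+29+13=90
- #1+#2: length 4+8=12, value 34+48=82
- #1+#4+#5: length 4+3+6=13, value 34+29+16=79
Best: 111 score.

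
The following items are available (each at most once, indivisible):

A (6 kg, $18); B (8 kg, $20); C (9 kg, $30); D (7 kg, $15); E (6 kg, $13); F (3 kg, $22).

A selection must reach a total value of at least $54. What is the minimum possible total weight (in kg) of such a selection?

Subsets with value ≥ 54, sorted by total weight:
- A+D+F: weight 16, value 55
- A+B+F: weight 17, value 60
- B+E+F: weight 17, value 55
- A+C+F: weight 18, value 70
Minimum weight: 16 kg.

16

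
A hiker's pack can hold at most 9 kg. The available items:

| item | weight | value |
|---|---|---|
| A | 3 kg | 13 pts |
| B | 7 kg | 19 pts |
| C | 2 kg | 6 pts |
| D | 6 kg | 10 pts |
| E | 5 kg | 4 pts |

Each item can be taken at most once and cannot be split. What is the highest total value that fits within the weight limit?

Check high-value combinations within 9 kg:
- B+C: weight 7+2=9, value 19+6=25
- A+D: weight 3+6=9, value 13+10=23
- A+C: weight 3+2=5, value 13+6=19
- B: weight 7, value 19
- A+E: weight 3+5=8, value 13+4=17
Best: 25 pts.

25 pts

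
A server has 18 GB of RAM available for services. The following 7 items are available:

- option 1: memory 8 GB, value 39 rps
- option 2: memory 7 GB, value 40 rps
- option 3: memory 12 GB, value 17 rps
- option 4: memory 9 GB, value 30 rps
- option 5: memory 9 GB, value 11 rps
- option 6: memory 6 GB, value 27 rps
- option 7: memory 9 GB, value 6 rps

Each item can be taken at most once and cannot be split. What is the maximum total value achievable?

79 rps

Check high-value combinations within 18 GB:
- option 1+option 2: memory 8+7=15, value 39+40=79
- option 2+option 4: memory 7+9=16, value 40+30=70
- option 1+option 4: memory 8+9=17, value 39+30=69
- option 2+option 6: memory 7+6=13, value 40+27=67
Best: 79 rps.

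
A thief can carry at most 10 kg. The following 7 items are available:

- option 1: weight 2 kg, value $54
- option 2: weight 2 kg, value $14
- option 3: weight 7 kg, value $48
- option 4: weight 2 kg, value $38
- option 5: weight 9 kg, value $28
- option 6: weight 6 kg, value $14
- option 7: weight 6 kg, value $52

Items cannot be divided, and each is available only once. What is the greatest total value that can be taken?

This is a 0/1 knapsack; check combinations near the capacity.
- option 1+option 4+option 7: weight 2+2+6=10, value 54+38+52=144
- option 1+option 2+option 7: weight 2+2+6=10, value 54+14+52=120
- option 1+option 2+option 4: weight 2+2+2=6, value 54+14+38=106
- option 1+option 7: weight 2+6=8, value 54+52=106
Best: $144.

$144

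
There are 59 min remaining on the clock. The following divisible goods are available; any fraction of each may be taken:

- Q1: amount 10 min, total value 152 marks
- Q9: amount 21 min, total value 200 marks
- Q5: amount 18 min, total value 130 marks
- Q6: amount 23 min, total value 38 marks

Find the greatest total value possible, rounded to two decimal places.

Take in order of value per unit:
- Q1 (152/10 per unit): all 10 → value 152, running total 152.00
- Q9 (200/21 per unit): all 21 → value 200, running total 352.00
- Q5 (130/18 per unit): all 18 → value 130, running total 482.00
- Q6 (38/23 per unit): 10 of 23 → value 10×38/23 = 16.5217, running total 498.52
Total 498.52.

498.52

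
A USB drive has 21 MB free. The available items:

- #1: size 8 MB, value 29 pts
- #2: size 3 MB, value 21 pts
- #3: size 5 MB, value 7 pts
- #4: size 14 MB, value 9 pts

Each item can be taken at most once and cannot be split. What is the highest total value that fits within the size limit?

57 pts

Check high-value combinations within 21 MB:
- #1+#2+#3: size 8+3+5=16, value 29+21+7=57
- #1+#2: size 8+3=11, value 29+21=50
- #1+#3: size 8+5=13, value 29+7=36
- #2+#4: size 3+14=17, value 21+9=30
Best: 57 pts.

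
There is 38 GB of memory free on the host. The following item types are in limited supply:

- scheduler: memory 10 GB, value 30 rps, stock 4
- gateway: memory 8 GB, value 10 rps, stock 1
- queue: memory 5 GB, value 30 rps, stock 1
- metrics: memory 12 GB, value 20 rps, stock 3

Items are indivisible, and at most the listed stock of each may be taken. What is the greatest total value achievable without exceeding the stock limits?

Top feasible selections:
- 3×scheduler + 1×queue: memory 35, value 120
- 2×scheduler + 1×queue + 1×metrics: memory 37, value 110
- 2×scheduler + 1×gateway + 1×queue: memory 33, value 100
- 3×scheduler + 1×gateway: memory 38, value 100
Best: 120 rps.

120 rps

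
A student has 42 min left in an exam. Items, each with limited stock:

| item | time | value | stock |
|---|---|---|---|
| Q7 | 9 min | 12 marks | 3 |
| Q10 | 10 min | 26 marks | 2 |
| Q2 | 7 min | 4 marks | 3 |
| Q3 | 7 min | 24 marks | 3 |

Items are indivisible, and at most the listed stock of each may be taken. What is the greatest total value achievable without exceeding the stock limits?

Best selections within time 42 and stock limits:
- 2×Q10 + 3×Q3: time 41, value 124
- 1×Q7 + 1×Q10 + 3×Q3: time 40, value 110
- 2×Q10 + 1×Q2 + 2×Q3: time 41, value 104
Best: 124 marks.

124 marks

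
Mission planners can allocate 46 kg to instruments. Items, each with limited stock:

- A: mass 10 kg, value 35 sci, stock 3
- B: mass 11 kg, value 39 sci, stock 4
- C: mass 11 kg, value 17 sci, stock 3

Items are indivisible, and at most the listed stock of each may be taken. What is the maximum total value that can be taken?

156 sci

Best selections within mass 46 and stock limits:
- 4×B: mass 44, value 156
- 1×A + 3×B: mass 43, value 152
- 2×A + 2×B: mass 42, value 148
Best: 156 sci.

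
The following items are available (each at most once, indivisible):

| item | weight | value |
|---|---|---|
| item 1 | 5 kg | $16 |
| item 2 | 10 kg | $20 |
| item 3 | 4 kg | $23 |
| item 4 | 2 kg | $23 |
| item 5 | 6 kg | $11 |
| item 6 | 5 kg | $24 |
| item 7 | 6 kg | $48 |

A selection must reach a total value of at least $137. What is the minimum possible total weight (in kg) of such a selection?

27

Subsets with value ≥ 137, sorted by total weight:
- item 2+item 3+item 4+item 6+item 7: weight 27, value 138
- item 1+item 3+item 4+item 5+item 6+item 7: weight 28, value 145
Minimum weight: 27 kg.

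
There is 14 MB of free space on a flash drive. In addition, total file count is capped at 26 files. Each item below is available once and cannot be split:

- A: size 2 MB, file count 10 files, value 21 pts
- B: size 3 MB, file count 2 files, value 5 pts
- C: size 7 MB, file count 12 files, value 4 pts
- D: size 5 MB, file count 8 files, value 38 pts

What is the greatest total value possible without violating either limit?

64 pts

Feasible sets respecting both limits:
- A+B+D: size 10, file count 20, value 64
- A+D: size 7, file count 18, value 59
- B+D: size 8, file count 10, value 43
- C+D: size 12, file count 20, value 42
Best: 64 pts.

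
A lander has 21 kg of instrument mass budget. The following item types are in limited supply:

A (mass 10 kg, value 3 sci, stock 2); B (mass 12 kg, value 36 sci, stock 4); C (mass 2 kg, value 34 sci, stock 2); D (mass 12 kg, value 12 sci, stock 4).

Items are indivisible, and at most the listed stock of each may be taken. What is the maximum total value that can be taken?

104 sci

Top feasible selections:
- 1×B + 2×C: mass 16, value 104
- 2×C + 1×D: mass 16, value 80
- 1×A + 2×C: mass 14, value 71
Best: 104 sci.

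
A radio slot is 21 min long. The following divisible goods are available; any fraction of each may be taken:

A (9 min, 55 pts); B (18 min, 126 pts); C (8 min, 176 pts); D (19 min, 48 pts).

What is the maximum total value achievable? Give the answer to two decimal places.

Take in order of value per unit:
- C (176/8 per unit): all 8 → value 176, running total 176.00
- B (126/18 per unit): 13 of 18 → value 13×126/18 = 91.0000, running total 267.00
Total 267.00.

267.00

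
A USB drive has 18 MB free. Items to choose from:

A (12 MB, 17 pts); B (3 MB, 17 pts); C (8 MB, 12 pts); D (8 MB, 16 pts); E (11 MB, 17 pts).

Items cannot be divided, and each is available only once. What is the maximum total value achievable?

Check high-value combinations within 18 MB:
- B+E: size 3+11=14, value 17+17=34
- A+B: size 12+3=15, value 17+17=34
- B+D: size 3+8=11, value 17+16=33
Best: 34 pts.

34 pts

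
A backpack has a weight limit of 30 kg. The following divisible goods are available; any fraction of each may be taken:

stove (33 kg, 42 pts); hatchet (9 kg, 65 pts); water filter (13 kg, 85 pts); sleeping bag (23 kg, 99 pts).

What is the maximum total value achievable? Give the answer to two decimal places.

Take in order of value per unit:
- hatchet (65/9 per unit): all 9 → value 65, running total 65.00
- water filter (85/13 per unit): all 13 → value 85, running total 150.00
- sleeping bag (99/23 per unit): 8 of 23 → value 8×99/23 = 34.4348, running total 184.43
Total 184.43.

184.43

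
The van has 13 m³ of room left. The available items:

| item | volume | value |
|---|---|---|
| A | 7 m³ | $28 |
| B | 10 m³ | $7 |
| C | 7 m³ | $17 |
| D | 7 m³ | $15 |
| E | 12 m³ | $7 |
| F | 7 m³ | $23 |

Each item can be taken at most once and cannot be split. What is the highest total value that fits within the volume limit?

This is a 0/1 knapsack; check combinations near the capacity.
- A: volume 7, value 28
- F: volume 7, value 23
- C: volume 7, value 17
Best: $28.

$28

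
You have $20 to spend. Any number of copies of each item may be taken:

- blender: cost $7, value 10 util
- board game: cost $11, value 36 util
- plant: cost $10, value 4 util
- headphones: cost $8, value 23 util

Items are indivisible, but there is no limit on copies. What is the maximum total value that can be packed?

59 util

Best value-per-unit is board game at 36/11; filling with it alone gives 1×36 = 36.
Optimal mix: 1×board game + 1×headphones → cost 19, value 59.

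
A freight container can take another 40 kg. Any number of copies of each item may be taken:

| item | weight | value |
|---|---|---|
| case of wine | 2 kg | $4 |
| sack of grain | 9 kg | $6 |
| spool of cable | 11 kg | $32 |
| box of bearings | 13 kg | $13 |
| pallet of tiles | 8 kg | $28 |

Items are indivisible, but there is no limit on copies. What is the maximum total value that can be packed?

$140

Best value-per-unit is pallet of tiles at 28/8, and filling with it alone uses weight 5×8=40. No mix of the others beats 5×28 = 140.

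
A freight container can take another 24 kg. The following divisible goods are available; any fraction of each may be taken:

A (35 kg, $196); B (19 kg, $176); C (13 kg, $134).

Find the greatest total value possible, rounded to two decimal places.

235.89

Take in order of value per unit:
- C (134/13 per unit): all 13 → value 134, running total 134.00
- B (176/19 per unit): 11 of 19 → value 11×176/19 = 101.8947, running total 235.89
Total 235.89.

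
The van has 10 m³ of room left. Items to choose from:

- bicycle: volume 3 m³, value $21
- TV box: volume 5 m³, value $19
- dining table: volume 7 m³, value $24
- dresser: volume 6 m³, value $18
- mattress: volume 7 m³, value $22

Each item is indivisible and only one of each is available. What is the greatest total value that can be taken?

$45

This is a 0/1 knapsack; check combinations near the capacity.
- bicycle+dining table: volume 3+7=10, value 21+24=45
- bicycle+mattress: volume 3+7=10, value 21+22=43
- bicycle+TV box: volume 3+5=8, value 21+19=40
- bicycle+dresser: volume 3+6=9, value 21+18=39
- dining table: volume 7, value 24
Best: $45.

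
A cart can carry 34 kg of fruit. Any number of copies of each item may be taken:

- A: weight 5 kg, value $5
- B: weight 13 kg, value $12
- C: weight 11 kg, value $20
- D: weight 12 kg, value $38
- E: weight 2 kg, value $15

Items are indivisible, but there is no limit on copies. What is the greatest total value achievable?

Best value-per-unit is E at 15/2, and filling with it alone uses weight 17×2=34. No mix of the others beats 17×15 = 255.

$255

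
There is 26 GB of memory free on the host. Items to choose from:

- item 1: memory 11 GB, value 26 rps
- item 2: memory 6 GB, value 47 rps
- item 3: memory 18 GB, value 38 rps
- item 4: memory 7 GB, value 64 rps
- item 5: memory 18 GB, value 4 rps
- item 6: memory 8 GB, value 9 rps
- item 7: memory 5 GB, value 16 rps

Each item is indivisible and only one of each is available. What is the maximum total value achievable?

Check high-value combinations within 26 GB:
- item 1+item 2+item 4: memory 11+6+7=24, value 26+47+64=137
- item 2+item 4+item 6+item 7: memory 6+7+8+5=26, value 47+64+9+16=136
- item 2+item 4+item 7: memory 6+7+5=18, value 47+64+16=127
- item 2+item 4+item 6: memory 6+7+8=21, value 47+64+9=120
- item 2+item 4: memory 6+7=13, value 47+64=111
Best: 137 rps.

137 rps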